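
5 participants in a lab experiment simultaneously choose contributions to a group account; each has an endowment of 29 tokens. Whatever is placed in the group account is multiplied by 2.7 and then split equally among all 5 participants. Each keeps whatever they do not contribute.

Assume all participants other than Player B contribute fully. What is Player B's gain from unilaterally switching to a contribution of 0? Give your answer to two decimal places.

13.34 tokens

Switching from a contribution of 29 to 0 lets Player B keep an extra 29 tokens, but lowers the group account by 29, which costs Player B their own share of that drop: 2.7/5 × 29 = 15.66.
Net gain = 29 − 15.66 = 13.34. The private return per contributed unit (0.5400) is below 1, so free-riding is indeed the best response regardless of what the others do.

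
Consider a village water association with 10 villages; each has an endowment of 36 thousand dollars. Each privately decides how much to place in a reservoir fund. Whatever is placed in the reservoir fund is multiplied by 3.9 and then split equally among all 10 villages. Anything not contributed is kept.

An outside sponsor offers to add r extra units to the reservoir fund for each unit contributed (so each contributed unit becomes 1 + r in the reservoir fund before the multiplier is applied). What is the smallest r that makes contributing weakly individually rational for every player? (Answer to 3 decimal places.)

1.564

With matching at rate r, one contributed unit becomes (1 + r) in the reservoir fund and returns 3.9 × (1 + r) / 10 to the contributor.
Setting this equal to 1: 1 + r = 10/3.9 = 2.5641.
So the minimum matching rate is r = 2.5641 − 1 = 1.564.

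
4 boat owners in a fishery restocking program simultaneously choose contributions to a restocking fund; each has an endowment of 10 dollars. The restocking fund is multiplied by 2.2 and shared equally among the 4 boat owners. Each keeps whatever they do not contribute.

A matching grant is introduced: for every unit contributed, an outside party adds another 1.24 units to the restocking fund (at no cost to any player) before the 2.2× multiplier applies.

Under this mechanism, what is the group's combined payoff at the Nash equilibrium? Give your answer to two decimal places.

Under the mechanism each unit contributed yields 2.2 × 2.24 / 4 = 1.2320 back to its contributor per unit of net cost, which exceeds 1, making full contribution the dominant choice for everyone.
At the Nash equilibrium everyone contributes 10. Group total payoff = 2.2 × 2.24 × 40 = 197.12.

197.12 dollars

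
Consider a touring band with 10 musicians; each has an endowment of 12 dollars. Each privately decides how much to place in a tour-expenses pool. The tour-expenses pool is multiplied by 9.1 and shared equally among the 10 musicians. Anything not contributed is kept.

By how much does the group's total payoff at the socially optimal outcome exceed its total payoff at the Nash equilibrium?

972.00 dollars

Each contributed unit returns 9.1/10 = 0.9100 to its contributor — below 1 — so contributing 0 is dominant for every player. At the Nash equilibrium everyone keeps their 12, and the group total is 10 × 12 = 120.
Each contributed unit returns 9.100 to the group as a whole (0.9100 to each of 10 players), which exceeds 1, so the social optimum is full contribution: group total = 9.100 × 120 = 1092.00.
Efficiency loss = 1092.00 − 120 = 972.00.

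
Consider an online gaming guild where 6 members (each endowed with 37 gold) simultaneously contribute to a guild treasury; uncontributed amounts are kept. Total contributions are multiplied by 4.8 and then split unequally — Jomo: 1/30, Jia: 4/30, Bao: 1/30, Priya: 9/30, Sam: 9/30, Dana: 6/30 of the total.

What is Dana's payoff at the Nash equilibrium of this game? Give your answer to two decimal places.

108.04 gold

Each unit j contributes comes back to j as 4.8 × (j's share), so j prefers to contribute only if that share exceeds 1/4.8 = 0.2083; otherwise keeping the unit dominates.
Priya and Sam are above the threshold, contributing 37 each; the remaining 4 contribute 0. Total contributed: 74.
Dana keeps 37 and receives 4.8 × 74 × 6/30 = 71.04 from the guild treasury, for a payoff of 108.04.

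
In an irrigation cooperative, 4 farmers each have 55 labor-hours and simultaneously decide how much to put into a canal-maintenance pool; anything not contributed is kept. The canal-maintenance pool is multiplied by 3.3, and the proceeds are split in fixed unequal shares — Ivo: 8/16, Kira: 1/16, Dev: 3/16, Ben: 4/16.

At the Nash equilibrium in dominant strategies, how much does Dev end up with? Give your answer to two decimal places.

Player j's private return per contributed unit is 3.3 × (j's share). Contributing is weakly dominant for j when that share is at least 1/3.3 = 0.3030, and contributing 0 is dominant otherwise.
The only share above 0.3030 is Ivo's 8/16, contributing 55; the remaining 3 contribute 0. Total contributed: 55.
Dev keeps 55 and receives 3.3 × 55 × 3/16 = 34.03 from the canal-maintenance pool, for a payoff of 89.03.

89.03 labor-hours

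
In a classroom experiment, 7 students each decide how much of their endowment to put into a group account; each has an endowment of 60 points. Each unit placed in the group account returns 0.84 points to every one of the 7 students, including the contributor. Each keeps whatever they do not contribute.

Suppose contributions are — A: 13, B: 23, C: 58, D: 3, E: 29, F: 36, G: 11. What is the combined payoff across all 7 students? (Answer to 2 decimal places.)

Total contributed: 13 + 23 + 58 + 3 + 29 + 36 + 11 = 173; total kept: 7 × 60 − 173 = 247.
The group account pays out 0.84 × 7 × 173 = 1017.24 in aggregate.
Group total = 247 + 1017.24 = 1264.24.

1264.24 points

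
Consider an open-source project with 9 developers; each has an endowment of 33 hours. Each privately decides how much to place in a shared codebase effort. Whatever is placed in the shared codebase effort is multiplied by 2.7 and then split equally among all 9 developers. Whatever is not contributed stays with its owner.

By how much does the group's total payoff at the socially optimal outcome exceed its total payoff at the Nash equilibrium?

504.90 hours

Each contributed unit returns 2.7/9 = 0.3000 to its contributor — below 1 — so contributing 0 is dominant for every player. At the Nash equilibrium everyone keeps their 33, and the group total is 9 × 33 = 297.
Each contributed unit returns 2.700 to the group as a whole (0.3000 to each of 9 players), which exceeds 1, so the social optimum is full contribution: group total = 2.700 × 297 = 801.90.
Efficiency loss = 801.90 − 297 = 504.90.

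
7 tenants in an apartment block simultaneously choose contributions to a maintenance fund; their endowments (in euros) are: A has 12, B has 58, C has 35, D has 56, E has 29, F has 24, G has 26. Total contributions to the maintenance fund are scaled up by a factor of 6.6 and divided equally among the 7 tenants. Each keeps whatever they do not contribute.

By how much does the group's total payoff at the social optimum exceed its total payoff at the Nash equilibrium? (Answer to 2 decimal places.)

The private return per contributed unit is 6.6/7 = 0.9429 < 1 for every player regardless of endowment, so the Nash equilibrium is zero contribution and the group total is Σ E_j = 12 + 58 + 35 + 56 + 29 + 24 + 26 = 240.
Each contributed unit returns 6.600 to the group, so the social optimum is full contribution by everyone: group total = 6.600 × 240 = 1584.00.
Efficiency loss = (6.600 − 1) × 240 = 1344.00.

1344.00 euros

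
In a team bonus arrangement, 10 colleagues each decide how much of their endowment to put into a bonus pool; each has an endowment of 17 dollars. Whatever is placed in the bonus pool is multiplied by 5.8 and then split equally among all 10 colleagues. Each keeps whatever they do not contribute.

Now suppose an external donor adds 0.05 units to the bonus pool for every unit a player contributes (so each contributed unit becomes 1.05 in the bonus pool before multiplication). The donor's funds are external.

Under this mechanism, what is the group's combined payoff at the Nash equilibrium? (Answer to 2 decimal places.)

170.00 dollars

Even with the mechanism, each unit contributed returns only 5.8 × 1.05 / 10 = 0.6090 per unit of net cost, so contributing nothing is still dominant.
At the Nash equilibrium no one contributes; group total payoff = 10 × 17 = 170.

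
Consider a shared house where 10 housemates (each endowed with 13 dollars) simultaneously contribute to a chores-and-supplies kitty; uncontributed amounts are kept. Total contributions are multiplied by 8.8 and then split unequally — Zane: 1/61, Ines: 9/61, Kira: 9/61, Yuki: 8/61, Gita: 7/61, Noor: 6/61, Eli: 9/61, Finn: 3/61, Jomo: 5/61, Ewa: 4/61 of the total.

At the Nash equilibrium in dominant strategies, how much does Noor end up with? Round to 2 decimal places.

For player j, contributing a unit is worthwhile iff 8.8 × (j's share) ≥ 1, i.e. iff j's share is at least 0.1136.
Ines, Kira, Yuki, Gita and Eli are above the threshold, contributing 13 each; the remaining 5 contribute 0. Total contributed: 65.
Noor keeps 13 and receives 8.8 × 65 × 6/61 = 56.26 from the chores-and-supplies kitty, for a payoff of 69.26.

69.26 dollars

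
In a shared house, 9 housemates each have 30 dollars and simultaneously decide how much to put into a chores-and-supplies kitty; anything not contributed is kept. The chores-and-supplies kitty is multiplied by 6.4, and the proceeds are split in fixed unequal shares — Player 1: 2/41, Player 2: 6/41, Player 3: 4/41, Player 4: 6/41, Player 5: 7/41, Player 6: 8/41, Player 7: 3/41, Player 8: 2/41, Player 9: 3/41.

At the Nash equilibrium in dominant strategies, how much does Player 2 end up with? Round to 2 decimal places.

Each unit j contributes comes back to j as 6.4 × (j's share), so j prefers to contribute only if that share exceeds 1/6.4 = 0.1563; otherwise keeping the unit dominates.
Player 5 and Player 6 are above the threshold, contributing 30 each; the remaining 7 contribute 0. Total contributed: 60.
Player 2 keeps 30 and receives 6.4 × 60 × 6/41 = 56.20 from the chores-and-supplies kitty, for a payoff of 86.20.

86.20 dollars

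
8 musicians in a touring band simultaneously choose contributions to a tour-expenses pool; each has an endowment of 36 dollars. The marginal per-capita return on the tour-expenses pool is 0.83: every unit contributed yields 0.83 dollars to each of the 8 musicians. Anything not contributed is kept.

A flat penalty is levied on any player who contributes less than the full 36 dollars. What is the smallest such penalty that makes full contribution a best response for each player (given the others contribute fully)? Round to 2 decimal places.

6.12 dollars

Given the others contribute fully, the best deviation is to contribute 0 (any partial contribution still incurs the fine and gives up units whose private return 0.83 is below 1).
Deviating from 36 to 0 saves 36 dollars but forfeits the deviator's share of the drop in the tour-expenses pool: 0.83 × 36 = 29.88.
So the deviation gain is 36 − 29.88 = 6.12, and the fine must be at least 6.12 dollars to wipe it out.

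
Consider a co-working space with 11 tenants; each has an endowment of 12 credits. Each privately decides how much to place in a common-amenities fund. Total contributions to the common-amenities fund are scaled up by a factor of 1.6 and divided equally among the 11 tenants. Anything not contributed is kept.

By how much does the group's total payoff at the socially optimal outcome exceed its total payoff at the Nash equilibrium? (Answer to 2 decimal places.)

Each contributed unit returns 1.6/11 = 0.1455 to its contributor — below 1 — so contributing 0 is dominant for every player. At the Nash equilibrium everyone keeps their 12, and the group total is 11 × 12 = 132.
Each contributed unit returns 1.600 to the group as a whole (0.1455 to each of 11 players), which exceeds 1, so the social optimum is full contribution: group total = 1.600 × 132 = 211.20.
Efficiency loss = 211.20 − 132 = 79.20.

79.20 credits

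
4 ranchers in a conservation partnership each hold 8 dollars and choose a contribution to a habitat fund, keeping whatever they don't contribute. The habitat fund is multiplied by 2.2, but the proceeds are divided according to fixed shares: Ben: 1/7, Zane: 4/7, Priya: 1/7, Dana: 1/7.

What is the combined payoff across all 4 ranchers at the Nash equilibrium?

Player j's private return per contributed unit is 2.2 × (j's share). Contributing is weakly dominant for j when that share is at least 1/2.2 = 0.4545, and contributing 0 is dominant otherwise.
Zane alone (share 4/7) is above the threshold, contributing 8; the remaining 3 contribute 0. Total contributed: 8.
The habitat fund pays out 2.2 × 8 = 17.60 in total (split across the unequal shares, but the aggregate is all that matters for the group sum).
The 3 free-riders keep 8 each, adding 24. Group total = 24 + 17.60 = 41.60.

41.60 dollars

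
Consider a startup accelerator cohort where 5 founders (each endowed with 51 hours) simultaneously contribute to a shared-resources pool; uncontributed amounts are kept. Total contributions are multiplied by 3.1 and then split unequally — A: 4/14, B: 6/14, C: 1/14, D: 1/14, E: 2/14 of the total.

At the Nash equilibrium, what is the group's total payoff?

A player with share s gets back 3.1·s per unit contributed, so full contribution is dominant for anyone with s > 1/3.1 = 0.3226 and zero contribution is dominant for anyone below.
The only share above 0.3226 is B's 6/14, contributing 51; the remaining 4 contribute 0. Total contributed: 51.
The shared-resources pool pays out 3.1 × 51 = 158.10 in total (split across the unequal shares, but the aggregate is all that matters for the group sum).
The 4 free-riders keep 51 each, adding 204. Group total = 204 + 158.10 = 362.10.

362.10 hours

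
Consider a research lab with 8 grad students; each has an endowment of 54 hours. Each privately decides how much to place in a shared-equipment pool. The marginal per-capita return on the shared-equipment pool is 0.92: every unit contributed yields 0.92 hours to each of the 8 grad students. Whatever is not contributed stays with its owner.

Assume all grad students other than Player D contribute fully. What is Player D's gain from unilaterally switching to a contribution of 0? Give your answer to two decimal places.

4.32 hours

Switching from a contribution of 54 to 0 lets Player D keep an extra 54 hours, but lowers the shared-equipment pool by 54, which costs Player D their own share of that drop: 0.92 × 54 = 49.68.
Net gain = 54 − 49.68 = 4.32. The private return per contributed unit (0.92) is below 1, so free-riding is indeed the best response regardless of what the others do.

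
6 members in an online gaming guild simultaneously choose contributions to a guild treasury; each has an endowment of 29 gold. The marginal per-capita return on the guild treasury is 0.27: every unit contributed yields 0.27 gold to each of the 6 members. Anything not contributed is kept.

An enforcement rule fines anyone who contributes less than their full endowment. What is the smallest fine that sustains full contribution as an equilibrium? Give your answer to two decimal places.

21.17 gold

Given the others contribute fully, the best deviation is to contribute 0 (any partial contribution still incurs the fine and gives up units whose private return 0.27 is below 1).
Deviating from 29 to 0 saves 29 gold but forfeits the deviator's share of the drop in the guild treasury: 0.27 × 29 = 7.83.
So the deviation gain is 29 − 7.83 = 21.17, and the fine must be at least 21.17 gold to wipe it out.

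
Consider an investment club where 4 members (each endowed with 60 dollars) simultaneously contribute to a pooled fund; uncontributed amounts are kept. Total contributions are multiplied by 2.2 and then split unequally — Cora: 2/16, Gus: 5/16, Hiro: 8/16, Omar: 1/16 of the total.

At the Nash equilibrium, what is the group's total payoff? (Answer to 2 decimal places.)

A player with share s gets back 2.2·s per unit contributed, so full contribution is dominant for anyone with s > 1/2.2 = 0.4545 and zero contribution is dominant for anyone below.
Hiro alone (share 8/16) is above the threshold, contributing 60; the remaining 3 contribute 0. Total contributed: 60.
The pooled fund pays out 2.2 × 60 = 132.00 in total (split across the unequal shares, but the aggregate is all that matters for the group sum).
The 3 free-riders keep 60 each, adding 180. Group total = 180 + 132.00 = 312.00.

312.00 dollars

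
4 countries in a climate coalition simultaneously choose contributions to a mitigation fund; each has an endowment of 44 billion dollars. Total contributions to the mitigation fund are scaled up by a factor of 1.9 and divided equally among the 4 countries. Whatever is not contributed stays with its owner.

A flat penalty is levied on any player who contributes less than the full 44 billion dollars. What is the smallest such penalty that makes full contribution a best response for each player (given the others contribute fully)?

Given the others contribute fully, the best deviation is to contribute 0 (any partial contribution still incurs the fine and gives up units whose private return 0.4750 is below 1).
Deviating from 44 to 0 saves 44 billion dollars but forfeits the deviator's share of the drop in the mitigation fund: 1.9/4 × 44 = 20.90.
So the deviation gain is 44 − 20.90 = 23.10, and the fine must be at least 23.10 billion dollars to wipe it out.

23.10 billion dollars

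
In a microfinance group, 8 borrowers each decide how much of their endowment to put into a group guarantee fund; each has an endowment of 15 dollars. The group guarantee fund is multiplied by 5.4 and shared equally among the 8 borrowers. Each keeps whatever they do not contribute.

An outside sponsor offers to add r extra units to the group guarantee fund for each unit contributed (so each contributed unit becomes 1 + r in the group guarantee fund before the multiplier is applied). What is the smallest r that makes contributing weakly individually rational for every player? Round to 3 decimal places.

0.481

With matching at rate r, one contributed unit becomes (1 + r) in the group guarantee fund and returns 5.4 × (1 + r) / 8 to the contributor.
Setting this equal to 1: 1 + r = 8/5.4 = 1.4815.
So the minimum matching rate is r = 1.4815 − 1 = 0.481.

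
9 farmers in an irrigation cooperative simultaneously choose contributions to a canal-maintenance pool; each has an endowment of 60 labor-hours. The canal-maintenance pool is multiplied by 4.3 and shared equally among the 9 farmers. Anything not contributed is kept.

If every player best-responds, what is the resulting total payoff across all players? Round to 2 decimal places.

540.00 labor-hours

Each contributed unit returns 4.3/9 = 0.4778 to its contributor — below 1 — so contributing 0 is dominant for every player. At the Nash equilibrium everyone keeps their 60, and the group total is 9 × 60 = 540.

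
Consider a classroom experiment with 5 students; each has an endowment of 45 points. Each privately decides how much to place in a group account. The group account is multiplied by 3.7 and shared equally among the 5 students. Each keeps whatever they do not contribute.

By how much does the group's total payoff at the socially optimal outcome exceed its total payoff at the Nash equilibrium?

Each contributed unit returns 3.7/5 = 0.7400 to its contributor — below 1 — so contributing 0 is dominant for every player. At the Nash equilibrium everyone keeps their 45, and the group total is 5 × 45 = 225.
Each contributed unit returns 3.700 to the group as a whole (0.7400 to each of 5 players), which exceeds 1, so the social optimum is full contribution: group total = 3.700 × 225 = 832.50.
Efficiency loss = 832.50 − 225 = 607.50.

607.50 points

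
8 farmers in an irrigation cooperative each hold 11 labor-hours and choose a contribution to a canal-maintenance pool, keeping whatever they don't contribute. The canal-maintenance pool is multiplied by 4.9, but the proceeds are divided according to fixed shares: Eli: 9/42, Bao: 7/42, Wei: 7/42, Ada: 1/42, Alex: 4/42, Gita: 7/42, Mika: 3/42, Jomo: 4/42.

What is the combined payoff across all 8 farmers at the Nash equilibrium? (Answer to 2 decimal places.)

130.90 labor-hours

For player j, contributing a unit is worthwhile iff 4.9 × (j's share) ≥ 1, i.e. iff j's share is at least 0.2041.
Eli alone (share 9/42) is above the threshold, contributing 11; the remaining 7 contribute 0. Total contributed: 11.
The canal-maintenance pool pays out 4.9 × 11 = 53.90 in total (split across the unequal shares, but the aggregate is all that matters for the group sum).
The 7 free-riders keep 11 each, adding 77. Group total = 77 + 53.90 = 130.90.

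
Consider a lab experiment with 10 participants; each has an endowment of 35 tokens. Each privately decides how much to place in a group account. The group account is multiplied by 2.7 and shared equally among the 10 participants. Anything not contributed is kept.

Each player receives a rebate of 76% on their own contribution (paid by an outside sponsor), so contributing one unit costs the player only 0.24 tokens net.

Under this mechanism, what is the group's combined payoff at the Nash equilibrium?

1211.00 tokens

The effective private return per unit is now (2.7/10) / 0.24 = 1.1250 > 1, so every player's dominant strategy flips to full contribution.
At the Nash equilibrium everyone contributes 35. Group total payoff = 10 × (35 × 0.76 + 2.7 × 35) = 1211.00.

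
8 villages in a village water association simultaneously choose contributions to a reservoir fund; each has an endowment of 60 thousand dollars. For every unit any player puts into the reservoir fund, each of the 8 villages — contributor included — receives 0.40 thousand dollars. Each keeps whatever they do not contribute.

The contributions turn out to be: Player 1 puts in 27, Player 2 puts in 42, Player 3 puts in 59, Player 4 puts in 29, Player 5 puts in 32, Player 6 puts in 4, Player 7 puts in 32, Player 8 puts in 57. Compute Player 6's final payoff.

168.80 thousand dollars

Total contributed: 27 + 42 + 59 + 29 + 32 + 4 + 32 + 57 = 282.
Each receives 0.40 × 282 = 112.80 from the reservoir fund.
Player 6 keeps 60 − 4 = 56, so Player 6's payoff is 56 + 112.80 = 168.80.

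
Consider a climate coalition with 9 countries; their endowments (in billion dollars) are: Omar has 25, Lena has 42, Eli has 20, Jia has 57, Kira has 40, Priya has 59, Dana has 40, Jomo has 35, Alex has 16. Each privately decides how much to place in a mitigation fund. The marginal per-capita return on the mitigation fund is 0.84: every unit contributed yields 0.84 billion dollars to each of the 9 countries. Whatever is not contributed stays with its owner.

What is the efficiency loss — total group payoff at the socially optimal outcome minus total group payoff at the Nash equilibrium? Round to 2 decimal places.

The private return per contributed unit is 0.84 < 1 for everyone, so the Nash equilibrium is zero contribution and the group total is Σ E_j = 25 + 42 + 20 + 57 + 40 + 59 + 40 + 35 + 16 = 334.
Each contributed unit returns 7.560 to the group, so the social optimum is full contribution by everyone: group total = 7.560 × 334 = 2525.04.
Efficiency loss = (7.560 − 1) × 334 = 2191.04.

2191.04 billion dollars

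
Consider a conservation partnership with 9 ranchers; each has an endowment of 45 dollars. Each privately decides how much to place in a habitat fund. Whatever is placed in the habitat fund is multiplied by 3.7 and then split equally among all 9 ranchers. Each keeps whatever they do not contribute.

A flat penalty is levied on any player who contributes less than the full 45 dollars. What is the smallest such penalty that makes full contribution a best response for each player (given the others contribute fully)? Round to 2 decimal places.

Given the others contribute fully, the best deviation is to contribute 0 (any partial contribution still incurs the fine and gives up units whose private return 0.4111 is below 1).
Deviating from 45 to 0 saves 45 dollars but forfeits the deviator's share of the drop in the habitat fund: 3.7/9 × 45 = 18.50.
So the deviation gain is 45 − 18.50 = 26.50, and the fine must be at least 26.50 dollars to wipe it out.

26.50 dollars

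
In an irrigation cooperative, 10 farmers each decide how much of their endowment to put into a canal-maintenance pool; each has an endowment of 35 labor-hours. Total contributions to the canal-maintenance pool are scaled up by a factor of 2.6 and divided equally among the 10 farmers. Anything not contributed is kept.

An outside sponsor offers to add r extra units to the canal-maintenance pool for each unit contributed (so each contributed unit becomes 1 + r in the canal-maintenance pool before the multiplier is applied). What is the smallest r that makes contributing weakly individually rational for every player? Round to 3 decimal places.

2.846

With matching at rate r, one contributed unit becomes (1 + r) in the canal-maintenance pool and returns 2.6 × (1 + r) / 10 to the contributor.
Setting this equal to 1: 1 + r = 10/2.6 = 3.8462.
So the minimum matching rate is r = 3.8462 − 1 = 2.846.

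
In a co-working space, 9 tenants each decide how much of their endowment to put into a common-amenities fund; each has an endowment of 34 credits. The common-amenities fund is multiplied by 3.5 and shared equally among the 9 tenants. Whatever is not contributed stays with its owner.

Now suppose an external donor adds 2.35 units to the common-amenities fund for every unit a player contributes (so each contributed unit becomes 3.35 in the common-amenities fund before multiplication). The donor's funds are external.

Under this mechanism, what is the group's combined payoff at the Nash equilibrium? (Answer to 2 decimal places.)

With the mechanism, a contributed unit returns 3.5 × 3.35 / 9 = 1.3028 per unit of net cost to the contributor — now above 1 — so contributing fully is weakly dominant for every player.
So the Nash equilibrium is full contribution by all 9; the group earns 3.5 × 3.35 × 306 = 3587.85.

3587.85 credits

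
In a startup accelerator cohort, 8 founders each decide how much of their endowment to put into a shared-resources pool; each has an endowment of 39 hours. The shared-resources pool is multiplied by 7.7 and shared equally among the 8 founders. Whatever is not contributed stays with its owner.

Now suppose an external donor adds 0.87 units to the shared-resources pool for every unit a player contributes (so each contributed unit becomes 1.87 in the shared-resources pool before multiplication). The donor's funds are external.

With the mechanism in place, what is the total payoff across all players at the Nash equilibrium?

4492.49 hours

The effective private return per unit is now 7.7 × 1.87 / 8 = 1.7999 > 1, so every player's dominant strategy flips to full contribution.
At the Nash equilibrium everyone contributes 39. Group total payoff = 7.7 × 1.87 × 312 = 4492.49.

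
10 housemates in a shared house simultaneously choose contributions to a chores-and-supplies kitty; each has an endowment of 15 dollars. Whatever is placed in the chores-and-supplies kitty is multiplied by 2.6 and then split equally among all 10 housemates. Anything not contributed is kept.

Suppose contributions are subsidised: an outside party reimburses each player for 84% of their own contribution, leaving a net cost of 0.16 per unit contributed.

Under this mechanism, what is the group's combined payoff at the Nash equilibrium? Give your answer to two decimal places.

516.00 dollars

The effective private return per unit is now (2.6/10) / 0.16 = 1.6250 > 1, so every player's dominant strategy flips to full contribution.
At the Nash equilibrium everyone contributes 15. Group total payoff = 10 × (15 × 0.84 + 2.6 × 15) = 516.00.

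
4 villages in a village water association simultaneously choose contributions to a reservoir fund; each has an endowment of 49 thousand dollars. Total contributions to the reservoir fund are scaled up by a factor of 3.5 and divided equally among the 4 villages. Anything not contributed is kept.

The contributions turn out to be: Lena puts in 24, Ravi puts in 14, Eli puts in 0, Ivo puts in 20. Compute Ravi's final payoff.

85.75 thousand dollars

Total contributed: 24 + 14 + 0 + 20 = 58.
Each receives 3.5 × 58 / 4 = 50.75 from the reservoir fund.
Ravi keeps 49 − 14 = 35, so Ravi's payoff is 35 + 50.75 = 85.75.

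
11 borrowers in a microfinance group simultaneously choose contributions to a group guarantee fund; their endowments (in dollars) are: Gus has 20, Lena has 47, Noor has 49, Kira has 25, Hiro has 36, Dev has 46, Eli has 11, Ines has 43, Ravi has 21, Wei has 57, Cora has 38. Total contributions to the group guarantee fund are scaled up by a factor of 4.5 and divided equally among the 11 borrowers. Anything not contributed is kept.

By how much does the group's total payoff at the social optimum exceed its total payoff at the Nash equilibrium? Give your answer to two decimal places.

The private return per contributed unit is 4.5/11 = 0.4091 < 1 for every player regardless of endowment, so the Nash equilibrium is zero contribution and the group total is Σ E_j = 20 + 47 + 49 + 25 + 36 + 46 + 11 + 43 + 21 + 57 + 38 = 393.
Each contributed unit returns 4.500 to the group, so the social optimum is full contribution by everyone: group total = 4.500 × 393 = 1768.50.
Efficiency loss = (4.500 − 1) × 393 = 1375.50.

1375.50 dollars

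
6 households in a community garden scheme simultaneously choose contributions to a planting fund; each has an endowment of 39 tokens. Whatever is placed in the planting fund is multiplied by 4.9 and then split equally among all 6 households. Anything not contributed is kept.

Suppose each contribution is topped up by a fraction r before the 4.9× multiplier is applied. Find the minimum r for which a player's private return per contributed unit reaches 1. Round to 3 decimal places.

With matching at rate r, one contributed unit becomes (1 + r) in the planting fund and returns 4.9 × (1 + r) / 6 to the contributor.
Setting this equal to 1: 1 + r = 6/4.9 = 1.2245.
So the minimum matching rate is r = 1.2245 − 1 = 0.224.

0.224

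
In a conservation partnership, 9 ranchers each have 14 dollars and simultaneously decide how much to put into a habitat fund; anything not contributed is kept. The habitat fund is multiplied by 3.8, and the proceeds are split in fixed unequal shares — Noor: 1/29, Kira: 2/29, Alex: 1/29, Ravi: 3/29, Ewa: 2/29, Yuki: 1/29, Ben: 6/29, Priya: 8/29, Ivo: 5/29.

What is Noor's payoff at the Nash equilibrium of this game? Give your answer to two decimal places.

A player with share s gets back 3.8·s per unit contributed, so full contribution is dominant for anyone with s > 1/3.8 = 0.2632 and zero contribution is dominant for anyone below.
The only share above 0.2632 is Priya's 8/29, contributing 14; the remaining 8 contribute 0. Total contributed: 14.
Noor keeps 14 and receives 3.8 × 14 × 1/29 = 1.83 from the habitat fund, for a payoff of 15.83.

15.83 dollars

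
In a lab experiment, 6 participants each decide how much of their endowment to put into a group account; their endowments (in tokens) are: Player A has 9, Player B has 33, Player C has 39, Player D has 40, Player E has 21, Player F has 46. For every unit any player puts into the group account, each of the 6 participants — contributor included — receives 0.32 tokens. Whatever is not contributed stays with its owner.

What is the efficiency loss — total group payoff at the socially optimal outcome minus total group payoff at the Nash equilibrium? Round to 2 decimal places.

172.96 tokens

The private return per contributed unit is 0.32 < 1 for everyone, so the Nash equilibrium is zero contribution and the group total is Σ E_j = 9 + 33 + 39 + 40 + 21 + 46 = 188.
Each contributed unit returns 1.920 to the group, so the social optimum is full contribution by everyone: group total = 1.920 × 188 = 360.96.
Efficiency loss = (1.920 − 1) × 188 = 172.96.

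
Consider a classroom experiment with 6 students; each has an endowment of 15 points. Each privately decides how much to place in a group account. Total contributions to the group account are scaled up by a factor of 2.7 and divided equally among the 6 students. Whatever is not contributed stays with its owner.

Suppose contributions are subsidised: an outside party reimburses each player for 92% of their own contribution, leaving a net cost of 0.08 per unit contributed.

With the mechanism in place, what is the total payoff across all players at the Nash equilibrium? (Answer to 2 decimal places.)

With the mechanism, a contributed unit returns (2.7/6) / 0.08 = 5.6250 per unit of net cost to the contributor — now above 1 — so contributing fully is weakly dominant for every player.
So the Nash equilibrium is full contribution by all 6; the group earns 6 × (15 × 0.92 + 2.7 × 15) = 325.80.

325.80 points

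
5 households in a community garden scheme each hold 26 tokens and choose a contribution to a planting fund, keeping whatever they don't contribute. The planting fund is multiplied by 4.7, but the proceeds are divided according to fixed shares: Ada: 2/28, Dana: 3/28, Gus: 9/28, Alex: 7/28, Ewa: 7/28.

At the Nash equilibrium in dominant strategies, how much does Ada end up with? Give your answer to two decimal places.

52.19 tokens

For player j, contributing a unit is worthwhile iff 4.7 × (j's share) ≥ 1, i.e. iff j's share is at least 0.2128.
Gus, Alex and Ewa are above the threshold, contributing 26 each; the remaining 2 contribute 0. Total contributed: 78.
Ada keeps 26 and receives 4.7 × 78 × 2/28 = 26.19 from the planting fund, for a payoff of 52.19.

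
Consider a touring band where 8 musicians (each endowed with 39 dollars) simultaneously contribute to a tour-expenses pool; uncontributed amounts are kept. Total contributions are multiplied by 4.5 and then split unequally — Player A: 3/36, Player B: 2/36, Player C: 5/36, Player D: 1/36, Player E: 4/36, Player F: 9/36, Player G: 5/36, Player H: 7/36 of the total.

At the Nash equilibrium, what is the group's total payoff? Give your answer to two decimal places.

Player j's private return per contributed unit is 4.5 × (j's share). Contributing is weakly dominant for j when that share is at least 1/4.5 = 0.2222, and contributing 0 is dominant otherwise.
The only share above 0.2222 is Player F's 9/36, contributing 39; the remaining 7 contribute 0. Total contributed: 39.
The tour-expenses pool pays out 4.5 × 39 = 175.50 in total (split across the unequal shares, but the aggregate is all that matters for the group sum).
The 7 free-riders keep 39 each, adding 273. Group total = 273 + 175.50 = 448.50.

448.50 dollars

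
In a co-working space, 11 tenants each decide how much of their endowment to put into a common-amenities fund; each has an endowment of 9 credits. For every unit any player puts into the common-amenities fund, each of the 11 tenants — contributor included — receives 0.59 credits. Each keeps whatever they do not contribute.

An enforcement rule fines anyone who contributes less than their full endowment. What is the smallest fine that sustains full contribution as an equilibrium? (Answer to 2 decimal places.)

Given the others contribute fully, the best deviation is to contribute 0 (any partial contribution still incurs the fine and gives up units whose private return 0.59 is below 1).
Deviating from 9 to 0 saves 9 credits but forfeits the deviator's share of the drop in the common-amenities fund: 0.59 × 9 = 5.31.
So the deviation gain is 9 − 5.31 = 3.69, and the fine must be at least 3.69 credits to wipe it out.

3.69 credits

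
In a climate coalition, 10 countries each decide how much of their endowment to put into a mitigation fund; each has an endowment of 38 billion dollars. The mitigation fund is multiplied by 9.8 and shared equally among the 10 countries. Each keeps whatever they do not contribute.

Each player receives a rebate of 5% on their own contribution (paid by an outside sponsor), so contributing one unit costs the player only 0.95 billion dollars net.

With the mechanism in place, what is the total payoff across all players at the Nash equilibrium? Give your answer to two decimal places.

The effective private return per unit is now (9.8/10) / 0.95 = 1.0316 > 1, so every player's dominant strategy flips to full contribution.
So the Nash equilibrium is full contribution by all 10; the group earns 10 × (38 × 0.05 + 9.8 × 38) = 3743.00.

3743.00 billion dollars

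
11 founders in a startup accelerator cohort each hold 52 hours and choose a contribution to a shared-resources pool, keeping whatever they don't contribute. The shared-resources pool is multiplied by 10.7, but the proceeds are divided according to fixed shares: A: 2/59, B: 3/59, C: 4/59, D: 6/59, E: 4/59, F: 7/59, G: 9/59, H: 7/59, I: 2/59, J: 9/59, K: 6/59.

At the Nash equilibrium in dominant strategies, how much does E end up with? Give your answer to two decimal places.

278.33 hours

A player with share s gets back 10.7·s per unit contributed, so full contribution is dominant for anyone with s > 1/10.7 = 0.0935 and zero contribution is dominant for anyone below.
D, F, G, H, J and K clear that bar, contributing 52 each; the remaining 5 contribute 0. Total contributed: 312.
E keeps 52 and receives 10.7 × 312 × 4/59 = 226.33 from the shared-resources pool, for a payoff of 278.33.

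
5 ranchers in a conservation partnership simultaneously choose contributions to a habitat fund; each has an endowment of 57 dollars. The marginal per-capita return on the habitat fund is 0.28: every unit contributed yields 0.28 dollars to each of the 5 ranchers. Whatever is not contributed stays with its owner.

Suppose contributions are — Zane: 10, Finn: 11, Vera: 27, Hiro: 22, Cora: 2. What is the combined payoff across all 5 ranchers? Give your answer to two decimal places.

313.80 dollars

Total contributed: 10 + 11 + 27 + 22 + 2 = 72; total kept: 5 × 57 − 72 = 213.
The habitat fund pays out 0.28 × 5 × 72 = 100.80 in aggregate.
Group total = 213 + 100.80 = 313.80.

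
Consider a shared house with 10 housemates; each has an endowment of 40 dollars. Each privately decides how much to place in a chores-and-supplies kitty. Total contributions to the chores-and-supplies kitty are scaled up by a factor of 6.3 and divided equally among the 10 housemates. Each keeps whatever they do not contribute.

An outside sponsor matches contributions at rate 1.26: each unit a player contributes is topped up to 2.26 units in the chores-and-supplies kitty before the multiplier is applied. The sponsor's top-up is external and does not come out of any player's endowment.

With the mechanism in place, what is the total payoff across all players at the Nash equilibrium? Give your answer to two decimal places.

With the mechanism, a contributed unit returns 6.3 × 2.26 / 10 = 1.4238 per unit of net cost to the contributor — now above 1 — so contributing fully is weakly dominant for every player.
At the Nash equilibrium everyone contributes 40. Group total payoff = 6.3 × 2.26 × 400 = 5695.20.

5695.20 dollars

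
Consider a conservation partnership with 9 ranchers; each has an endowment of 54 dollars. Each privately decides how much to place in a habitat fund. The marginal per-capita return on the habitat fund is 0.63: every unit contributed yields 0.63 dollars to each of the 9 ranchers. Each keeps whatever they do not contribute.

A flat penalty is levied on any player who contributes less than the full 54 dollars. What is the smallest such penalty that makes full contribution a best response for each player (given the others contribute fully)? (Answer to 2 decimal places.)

19.98 dollars

Given the others contribute fully, the best deviation is to contribute 0 (any partial contribution still incurs the fine and gives up units whose private return 0.63 is below 1).
Deviating from 54 to 0 saves 54 dollars but forfeits the deviator's share of the drop in the habitat fund: 0.63 × 54 = 34.02.
So the deviation gain is 54 − 34.02 = 19.98, and the fine must be at least 19.98 dollars to wipe it out.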